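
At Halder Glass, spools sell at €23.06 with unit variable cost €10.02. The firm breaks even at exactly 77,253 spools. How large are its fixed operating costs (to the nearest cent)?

Contribution margin per unit = €23.06 − €10.02 = €13.04.
Fixed costs = break-even units × CM = 77,253 × €13.04 = €1,007,379.12.

€1,007,379.12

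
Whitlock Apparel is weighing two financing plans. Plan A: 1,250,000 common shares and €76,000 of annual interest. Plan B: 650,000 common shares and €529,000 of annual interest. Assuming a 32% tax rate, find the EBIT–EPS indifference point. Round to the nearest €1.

At indifference, (EBIT − 76,000)(1 − t)/1,250,000 = (EBIT − 529,000)(1 − t)/650,000.
Cancelling (1 − t) and cross-multiplying: 650,000·(EBIT − 76,000) = 1,250,000·(EBIT − 529,000).
Solving, EBIT = (529,000·1,250,000 − 76,000·650,000) / (1,250,000 − 650,000) = 611,850,000,000 / 600,000 = 1,019,750.00.

€1,019,750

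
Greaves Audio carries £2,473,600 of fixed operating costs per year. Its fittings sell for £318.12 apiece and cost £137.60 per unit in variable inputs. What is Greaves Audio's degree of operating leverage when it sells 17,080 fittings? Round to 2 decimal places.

5.06

Total contribution margin = 17,080 × £180.52 = £3,083,281.60.
EBIT = £3,083,281.60 − £2,473,600 = £609,681.60.
Degree of operating leverage = £3,083,281.60 / £609,681.60 = 5.0572.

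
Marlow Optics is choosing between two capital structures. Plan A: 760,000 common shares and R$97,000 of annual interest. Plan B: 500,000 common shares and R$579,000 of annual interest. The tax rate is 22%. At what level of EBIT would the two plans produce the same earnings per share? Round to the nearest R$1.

At indifference, (EBIT − 97,000)(1 − t)/760,000 = (EBIT − 579,000)(1 − t)/500,000.
The (1 − t) factor cancels: (EBIT − 97,000) × 500,000 = (EBIT − 579,000) × 760,000.
Solving, EBIT = (579,000·760,000 − 97,000·500,000) / (760,000 − 500,000) = 391,540,000,000 / 260,000 = 1,505,923.08.

R$1,505,923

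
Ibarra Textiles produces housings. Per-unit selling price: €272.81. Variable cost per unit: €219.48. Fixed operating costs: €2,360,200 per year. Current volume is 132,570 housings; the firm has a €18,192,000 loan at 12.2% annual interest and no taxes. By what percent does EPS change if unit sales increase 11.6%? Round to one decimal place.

+32.9%

At 132,570 units, contribution = 132,570 × €53.33 = €7,069,958.10.
EBIT = €7,069,958.10 − €2,360,200 = €4,709,758.10.
After interest of €2,219,424.00, pre-tax earnings = €2,490,334.10.
Degree of combined leverage = contribution ÷ (EBIT − I) = €7,069,958.10 ÷ €2,490,334.10 = 2.8390.
%ΔEPS = DCL × %ΔSales = 2.8390 × +11.6% = +32.9%.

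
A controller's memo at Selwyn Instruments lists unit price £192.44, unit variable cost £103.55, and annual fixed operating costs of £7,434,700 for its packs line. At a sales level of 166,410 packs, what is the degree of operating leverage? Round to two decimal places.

Contribution at this volume is 166,410 × £88.89 = £14,792,184.90.
Operating income = contribution − fixed costs = £14,792,184.90 − £7,434,700 = £7,357,484.90.
So DOL = total CM / EBIT = £14,792,184.90 / £7,357,484.90 = 2.0105.

2.01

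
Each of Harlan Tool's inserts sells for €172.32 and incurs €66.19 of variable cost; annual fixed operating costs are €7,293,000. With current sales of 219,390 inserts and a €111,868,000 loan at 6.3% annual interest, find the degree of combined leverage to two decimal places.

2.60

Contribution at this volume is 219,390 × €106.13 = €23,283,860.70.
EBIT = €23,283,860.70 − €7,293,000 = €15,990,860.70. Interest = €7,047,684.00.
DOL = €23,283,860.70 ÷ €15,990,860.70 = 1.4561; DFL = €15,990,860.70 ÷ €8,943,176.70 = 1.7881.
DCL = DOL × DFL = 1.4561 × 1.7881 = 2.6037.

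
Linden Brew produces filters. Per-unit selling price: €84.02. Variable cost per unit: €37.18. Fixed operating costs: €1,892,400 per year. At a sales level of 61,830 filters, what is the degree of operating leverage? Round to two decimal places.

2.89

At 61,830 units, contribution = 61,830 × €46.84 = €2,896,117.20.
Operating income = contribution − fixed costs = €2,896,117.20 − €1,892,400 = €1,003,717.20.
Degree of operating leverage = €2,896,117.20 / €1,003,717.20 = 2.8854.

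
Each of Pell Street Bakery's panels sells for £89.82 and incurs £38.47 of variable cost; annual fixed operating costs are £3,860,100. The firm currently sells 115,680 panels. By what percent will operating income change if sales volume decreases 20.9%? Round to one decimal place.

Total contribution margin = 115,680 × £51.35 = £5,940,168.00.
Operating income = contribution − fixed costs = £5,940,168.00 − £3,860,100 = £2,080,068.00.
Degree of operating leverage = £5,940,168.00 / £2,080,068.00 = 2.8558.
So EBIT moves 2.8558 × (-20.9%) = -59.7%.

-59.7%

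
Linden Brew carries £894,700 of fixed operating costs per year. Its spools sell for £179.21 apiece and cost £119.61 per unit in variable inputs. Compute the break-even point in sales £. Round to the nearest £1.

£2,690,255

CM per unit = £179.21 − £119.61 = £59.60; CM ratio = £59.60 / £179.21 = 0.3326.
Break-even revenue = fixed costs × price ÷ CM = £894,700 × £179.21 ÷ £59.60 = £2,690,255.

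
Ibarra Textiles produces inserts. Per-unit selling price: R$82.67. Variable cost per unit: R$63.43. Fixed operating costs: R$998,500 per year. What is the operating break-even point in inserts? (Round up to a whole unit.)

51,898 inserts

Each unit contributes R$82.67 − R$63.43 = R$19.24.
Break-even volume = fixed costs ÷ CM per unit = R$998,500 ÷ R$19.24 = 51,897.09, so 51,898 inserts.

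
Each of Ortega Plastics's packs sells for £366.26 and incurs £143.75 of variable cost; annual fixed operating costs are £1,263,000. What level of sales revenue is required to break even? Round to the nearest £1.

£2,078,946

Contribution margin per unit = £366.26 − £143.75 = £222.51, a CM ratio of £222.51 ÷ £366.26 = 0.6075.
Break-even revenue = fixed costs × price ÷ CM = £1,263,000 × £366.26 ÷ £222.51 = £2,078,946.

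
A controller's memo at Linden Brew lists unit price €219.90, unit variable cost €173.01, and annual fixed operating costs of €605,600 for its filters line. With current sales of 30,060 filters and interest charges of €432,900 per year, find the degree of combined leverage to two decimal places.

3.80

At 30,060 units, contribution = 30,060 × €46.89 = €1,409,513.40.
Subtracting fixed costs: EBIT = €1,409,513.40 − €605,600 = €803,913.40. Interest = €432,900.00, so EBIT − I = €371,013.40.
DCL = contribution ÷ (EBIT − I) = €1,409,513.40 ÷ €371,013.40 = 3.7991.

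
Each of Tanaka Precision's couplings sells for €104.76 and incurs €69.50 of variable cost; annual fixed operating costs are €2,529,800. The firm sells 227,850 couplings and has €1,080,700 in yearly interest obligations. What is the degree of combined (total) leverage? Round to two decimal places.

Total contribution margin = 227,850 × €35.26 = €8,033,991.00.
Operating income = contribution − fixed costs = €8,033,991.00 − €2,529,800 = €5,504,191.00. Interest = €1,080,700.00.
DOL = €8,033,991.00 ÷ €5,504,191.00 = 1.4596; DFL = €5,504,191.00 ÷ €4,423,491.00 = 1.2443.
Combined leverage = 1.4596 × 1.2443 = 1.8162.

1.82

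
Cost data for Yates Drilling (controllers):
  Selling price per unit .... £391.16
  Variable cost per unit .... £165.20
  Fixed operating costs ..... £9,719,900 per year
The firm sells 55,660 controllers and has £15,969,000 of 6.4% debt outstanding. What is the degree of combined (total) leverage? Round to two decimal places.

Contribution at this volume is 55,660 × £225.96 = £12,576,933.60.
Subtracting fixed costs: EBIT = £12,576,933.60 − £9,719,900 = £2,857,033.60. Interest = £1,022,016.00, so EBIT − I = £1,835,017.60.
DCL = contribution ÷ (EBIT − I) = £12,576,933.60 ÷ £1,835,017.60 = 6.8538.

6.85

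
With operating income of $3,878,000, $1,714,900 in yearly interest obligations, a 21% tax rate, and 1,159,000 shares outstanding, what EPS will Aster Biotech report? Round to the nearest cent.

Pre-tax income = $3,878,000 − $1,714,900.00 = $2,163,100.00.
After tax at 21%: net income = $2,163,100.00 × 0.79 = $1,708,849.00.
EPS = $1,708,849.00 ÷ 1,159,000 = $1.47.

$1.47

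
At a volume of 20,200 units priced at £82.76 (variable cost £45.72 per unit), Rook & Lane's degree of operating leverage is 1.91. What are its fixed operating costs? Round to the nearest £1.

At 20,200 units, contribution = 20,200 × £37.04 = £748,208.00.
DOL = contribution / EBIT, so EBIT = £748,208.00 / 1.91 = £391,731.94.
And FC = contribution − EBIT = £748,208.00 − £391,731.94 = £356,476.

£356,476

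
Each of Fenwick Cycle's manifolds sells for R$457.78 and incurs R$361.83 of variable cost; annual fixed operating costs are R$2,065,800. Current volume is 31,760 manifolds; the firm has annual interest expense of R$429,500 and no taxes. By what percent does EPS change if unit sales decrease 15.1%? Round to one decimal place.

-83.4%

Total contribution margin = 31,760 × R$95.95 = R$3,047,372.00.
EBIT = R$3,047,372.00 − R$2,065,800 = R$981,572.00.
Interest = R$429,500.00, so EBIT − I = R$552,072.00.
DCL = total CM / (EBIT − I) = R$3,047,372.00 / R$552,072.00 = 5.5199.
EPS therefore changes by 5.5199 × (-15.1%) = -83.4%.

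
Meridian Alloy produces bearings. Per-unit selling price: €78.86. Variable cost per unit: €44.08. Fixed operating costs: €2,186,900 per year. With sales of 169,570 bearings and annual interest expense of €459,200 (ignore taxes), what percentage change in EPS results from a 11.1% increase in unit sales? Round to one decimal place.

+20.1%

Contribution at this volume is 169,570 × €34.78 = €5,897,644.60.
Subtracting fixed costs: EBIT = €5,897,644.60 − €2,186,900 = €3,710,744.60.
After interest of €459,200.00, pre-tax earnings = €3,251,544.60.
Degree of combined leverage = contribution ÷ (EBIT − I) = €5,897,644.60 ÷ €3,251,544.60 = 1.8138.
%ΔEPS = DCL × %ΔSales = 1.8138 × +11.1% = +20.1%.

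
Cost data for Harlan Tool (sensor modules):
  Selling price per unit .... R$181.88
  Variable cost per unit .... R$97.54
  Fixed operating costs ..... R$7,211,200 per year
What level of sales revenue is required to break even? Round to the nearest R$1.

R$15,551,020

Contribution margin per unit = R$181.88 − R$97.54 = R$84.34, a CM ratio of R$84.34 ÷ R$181.88 = 0.4637.
Break-even revenue = fixed costs × price ÷ CM = R$7,211,200 × R$181.88 ÷ R$84.34 = R$15,551,020.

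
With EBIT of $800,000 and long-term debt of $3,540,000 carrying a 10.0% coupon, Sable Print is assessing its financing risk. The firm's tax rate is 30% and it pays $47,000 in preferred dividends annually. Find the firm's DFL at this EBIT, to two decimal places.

2.11

Annual interest charges come to $354,000.00.
Preferred dividends grossed up pre-tax: $47,000 / (1 − 0.30) = $67,142.86.
DFL = EBIT ÷ [EBIT − I − D_p/(1−t)] = $800,000 ÷ [$800,000 − $354,000.00 − $67,142.86] = $800,000 ÷ $378,857.14 = 2.1116.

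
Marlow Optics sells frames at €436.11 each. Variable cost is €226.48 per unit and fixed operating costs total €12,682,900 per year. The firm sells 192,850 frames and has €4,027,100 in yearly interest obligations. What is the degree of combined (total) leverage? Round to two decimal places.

At 192,850 units, contribution = 192,850 × €209.63 = €40,427,145.50.
EBIT = €40,427,145.50 − €12,682,900 = €27,744,245.50. Interest = €4,027,100.00.
DOL = €40,427,145.50 ÷ €27,744,245.50 = 1.4571; DFL = €27,744,245.50 ÷ €23,717,145.50 = 1.1698.
Combined leverage = 1.4571 × 1.1698 = 1.7045.

1.70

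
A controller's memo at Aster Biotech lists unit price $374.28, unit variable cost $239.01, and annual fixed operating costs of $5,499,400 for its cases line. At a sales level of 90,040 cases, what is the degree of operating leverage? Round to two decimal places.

At 90,040 units, contribution = 90,040 × $135.27 = $12,179,710.80.
EBIT = $12,179,710.80 − $5,499,400 = $6,680,310.80.
Degree of operating leverage = $12,179,710.80 / $6,680,310.80 = 1.8232.

1.82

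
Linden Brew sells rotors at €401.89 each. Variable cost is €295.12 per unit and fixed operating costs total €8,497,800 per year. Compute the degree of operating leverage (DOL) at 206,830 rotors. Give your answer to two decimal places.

1.63

At 206,830 units, contribution = 206,830 × €106.77 = €22,083,239.10.
Subtracting fixed costs: EBIT = €22,083,239.10 − €8,497,800 = €13,585,439.10.
Degree of operating leverage = €22,083,239.10 / €13,585,439.10 = 1.6255.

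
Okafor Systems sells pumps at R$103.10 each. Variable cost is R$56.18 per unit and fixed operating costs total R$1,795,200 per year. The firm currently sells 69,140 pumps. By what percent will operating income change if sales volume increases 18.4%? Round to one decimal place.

+41.2%

Contribution at this volume is 69,140 × R$46.92 = R$3,244,048.80.
EBIT = R$3,244,048.80 − R$1,795,200 = R$1,448,848.80.
So DOL = total CM / EBIT = R$3,244,048.80 / R$1,448,848.80 = 2.2391.
%ΔEBIT = DOL × %ΔSales = 2.2391 × +18.4% = +41.2%.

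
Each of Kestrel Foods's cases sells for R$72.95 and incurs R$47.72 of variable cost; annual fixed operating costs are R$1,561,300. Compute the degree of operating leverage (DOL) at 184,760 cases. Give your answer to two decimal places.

At 184,760 units, contribution = 184,760 × R$25.23 = R$4,661,494.80.
Operating income = contribution − fixed costs = R$4,661,494.80 − R$1,561,300 = R$3,100,194.80.
So DOL = total CM / EBIT = R$4,661,494.80 / R$3,100,194.80 = 1.5036.

1.50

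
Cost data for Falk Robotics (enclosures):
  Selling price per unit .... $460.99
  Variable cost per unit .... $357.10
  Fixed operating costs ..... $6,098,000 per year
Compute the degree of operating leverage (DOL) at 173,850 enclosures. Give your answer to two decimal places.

At 173,850 units, contribution = 173,850 × $103.89 = $18,061,276.50.
Operating income = contribution − fixed costs = $18,061,276.50 − $6,098,000 = $11,963,276.50.
So DOL = total CM / EBIT = $18,061,276.50 / $11,963,276.50 = 1.5097.

1.51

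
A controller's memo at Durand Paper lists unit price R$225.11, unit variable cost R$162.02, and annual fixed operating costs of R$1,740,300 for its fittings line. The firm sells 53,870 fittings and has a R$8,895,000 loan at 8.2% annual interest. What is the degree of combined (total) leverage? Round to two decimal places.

3.66

Contribution at this volume is 53,870 × R$63.09 = R$3,398,658.30.
Operating income = contribution − fixed costs = R$3,398,658.30 − R$1,740,300 = R$1,658,358.30. Interest = R$729,390.00, so EBIT − I = R$928,968.30.
DCL = contribution ÷ (EBIT − I) = R$3,398,658.30 ÷ R$928,968.30 = 3.6585.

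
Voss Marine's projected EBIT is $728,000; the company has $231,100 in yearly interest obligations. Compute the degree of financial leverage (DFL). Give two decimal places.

Annual interest charges come to $231,100.00.
DFL = EBIT ÷ (EBIT − I) = $728,000 ÷ ($728,000 − $231,100.00) = $728,000 ÷ $496,900.00 = 1.4651.

1.47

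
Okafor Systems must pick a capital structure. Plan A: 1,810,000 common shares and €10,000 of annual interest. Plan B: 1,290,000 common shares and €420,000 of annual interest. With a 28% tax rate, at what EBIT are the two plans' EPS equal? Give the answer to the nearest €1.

€1,437,115

At indifference, (EBIT − 10,000)(1 − t)/1,810,000 = (EBIT − 420,000)(1 − t)/1,290,000.
Cancelling (1 − t) and cross-multiplying: 1,290,000·(EBIT − 10,000) = 1,810,000·(EBIT − 420,000).
Solving, EBIT = (420,000·1,810,000 − 10,000·1,290,000) / (1,810,000 − 1,290,000) = 747,300,000,000 / 520,000 = 1,437,115.38.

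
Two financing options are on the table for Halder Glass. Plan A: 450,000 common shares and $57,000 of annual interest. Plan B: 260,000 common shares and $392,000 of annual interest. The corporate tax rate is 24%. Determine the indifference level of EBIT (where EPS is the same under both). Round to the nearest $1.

Set EPS_A = EPS_B: (EBIT − $57,000)(1 − 0.24) ÷ 450,000 = (EBIT − $392,000)(1 − 0.24) ÷ 260,000.
Cancelling (1 − t) and cross-multiplying: 260,000·(EBIT − 57,000) = 450,000·(EBIT − 392,000).
Solving, EBIT = (392,000·450,000 − 57,000·260,000) / (450,000 − 260,000) = 161,580,000,000 / 190,000 = 850,421.05.

$850,421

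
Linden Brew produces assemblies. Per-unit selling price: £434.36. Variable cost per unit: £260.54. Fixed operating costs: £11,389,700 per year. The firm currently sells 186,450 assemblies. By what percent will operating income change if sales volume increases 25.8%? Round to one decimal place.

Total contribution margin = 186,450 × £173.82 = £32,408,739.00.
Subtracting fixed costs: EBIT = £32,408,739.00 − £11,389,700 = £21,019,039.00.
So DOL = total CM / EBIT = £32,408,739.00 / £21,019,039.00 = 1.5419.
Operating income changes by 1.5419 × +25.8% = +39.8%.

+39.8%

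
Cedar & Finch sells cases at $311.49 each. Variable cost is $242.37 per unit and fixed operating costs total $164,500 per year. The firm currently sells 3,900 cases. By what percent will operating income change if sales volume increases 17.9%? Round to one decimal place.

Contribution at this volume is 3,900 × $69.12 = $269,568.00.
EBIT = $269,568.00 − $164,500 = $105,068.00.
Degree of operating leverage = $269,568.00 / $105,068.00 = 2.5657.
So EBIT moves 2.5657 × (+17.9%) = +45.9%.

+45.9%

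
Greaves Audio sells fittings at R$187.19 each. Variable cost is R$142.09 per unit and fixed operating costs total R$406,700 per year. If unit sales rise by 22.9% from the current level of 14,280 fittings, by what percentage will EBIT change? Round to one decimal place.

+62.1%

Total contribution margin = 14,280 × R$45.10 = R$644,028.00.
EBIT = R$644,028.00 − R$406,700 = R$237,328.00.
DOL = contribution ÷ EBIT = R$644,028.00 ÷ R$237,328.00 = 2.7137.
%ΔEBIT = DOL × %ΔSales = 2.7137 × +22.9% = +62.1%.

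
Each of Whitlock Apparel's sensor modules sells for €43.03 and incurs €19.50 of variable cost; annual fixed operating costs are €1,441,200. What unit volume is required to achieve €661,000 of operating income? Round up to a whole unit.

Contribution margin per unit = €43.03 − €19.50 = €23.53.
Units = (FC + target) / CM = (€1,441,200 + €661,000) / €23.53 = 89,341.27, so 89,342 sensor modules.

89,342 sensor modules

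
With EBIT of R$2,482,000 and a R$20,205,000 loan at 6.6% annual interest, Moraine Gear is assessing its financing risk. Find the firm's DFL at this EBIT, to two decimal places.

Annual interest charges come to R$1,333,530.00.
Degree of financial leverage = EBIT / (EBIT − interest) = R$2,482,000 / R$1,148,470.00 = 2.1611.

2.16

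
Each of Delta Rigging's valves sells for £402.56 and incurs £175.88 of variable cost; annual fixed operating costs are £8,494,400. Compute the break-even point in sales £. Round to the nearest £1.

CM per unit = £402.56 − £175.88 = £226.68; CM ratio = £226.68 / £402.56 = 0.5631.
Break-even sales = FC ÷ CM ratio = £8,494,400 × £402.56 / £226.68 = £15,085,167.

£15,085,167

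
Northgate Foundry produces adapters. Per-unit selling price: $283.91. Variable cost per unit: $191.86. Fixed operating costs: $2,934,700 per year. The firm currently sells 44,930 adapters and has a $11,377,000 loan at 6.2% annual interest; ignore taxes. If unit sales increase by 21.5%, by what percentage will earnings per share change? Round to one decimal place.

+179.4%

At 44,930 units, contribution = 44,930 × $92.05 = $4,135,806.50.
EBIT = $4,135,806.50 − $2,934,700 = $1,201,106.50.
Interest = $705,374.00, so EBIT − I = $495,732.50.
Degree of combined leverage = contribution ÷ (EBIT − I) = $4,135,806.50 ÷ $495,732.50 = 8.3428.
%ΔEPS = DCL × %ΔSales = 8.3428 × +21.5% = +179.4%.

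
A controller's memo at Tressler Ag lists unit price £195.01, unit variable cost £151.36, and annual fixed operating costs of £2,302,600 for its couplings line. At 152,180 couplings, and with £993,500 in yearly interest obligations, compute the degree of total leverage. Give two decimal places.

At 152,180 units, contribution = 152,180 × £43.65 = £6,642,657.00.
EBIT = £6,642,657.00 − £2,302,600 = £4,340,057.00. Interest = £993,500.00.
DOL = £6,642,657.00 ÷ £4,340,057.00 = 1.5305; DFL = £4,340,057.00 ÷ £3,346,557.00 = 1.2969.
DCL = DOL × DFL = 1.5305 × 1.2969 = 1.9849.

1.98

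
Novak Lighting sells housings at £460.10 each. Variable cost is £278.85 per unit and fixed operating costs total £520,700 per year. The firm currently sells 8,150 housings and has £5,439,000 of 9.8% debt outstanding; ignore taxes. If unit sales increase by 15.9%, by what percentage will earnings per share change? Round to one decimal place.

+55.5%

Total contribution margin = 8,150 × £181.25 = £1,477,187.50.
Subtracting fixed costs: EBIT = £1,477,187.50 − £520,700 = £956,487.50.
Interest = £533,022.00, so EBIT − I = £423,465.50.
DCL = total CM / (EBIT − I) = £1,477,187.50 / £423,465.50 = 3.4883.
%ΔEPS = DCL × %ΔSales = 3.4883 × +15.9% = +55.5%.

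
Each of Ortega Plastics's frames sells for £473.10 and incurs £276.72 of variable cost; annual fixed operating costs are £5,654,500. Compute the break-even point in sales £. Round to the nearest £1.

Contribution margin per unit = £473.10 − £276.72 = £196.38, a CM ratio of £196.38 ÷ £473.10 = 0.4151.
Break-even sales = FC ÷ CM ratio = £5,654,500 × £473.10 / £196.38 = £13,622,283.

£13,622,283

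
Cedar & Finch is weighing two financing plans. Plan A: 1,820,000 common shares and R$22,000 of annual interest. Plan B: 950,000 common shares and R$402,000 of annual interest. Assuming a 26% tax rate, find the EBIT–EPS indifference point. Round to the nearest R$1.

Set EPS_A = EPS_B: (EBIT − R$22,000)(1 − 0.26) ÷ 1,820,000 = (EBIT − R$402,000)(1 − 0.26) ÷ 950,000.
The (1 − t) factor cancels: (EBIT − 22,000) × 950,000 = (EBIT − 402,000) × 1,820,000.
EBIT × (1,820,000 − 950,000) = 402,000 × 1,820,000 − 22,000 × 950,000 = 710,740,000,000, so EBIT = 710,740,000,000 ÷ 870,000 = 816,942.53.

R$816,943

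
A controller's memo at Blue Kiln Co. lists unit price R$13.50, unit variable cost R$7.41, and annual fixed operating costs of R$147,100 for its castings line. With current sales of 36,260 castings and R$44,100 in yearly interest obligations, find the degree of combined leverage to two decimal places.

7.45

At 36,260 units, contribution = 36,260 × R$6.09 = R$220,823.40.
Operating income = contribution − fixed costs = R$220,823.40 − R$147,100 = R$73,723.40. Interest = R$44,100.00, so EBIT − I = R$29,623.40.
DCL = contribution ÷ (EBIT − I) = R$220,823.40 ÷ R$29,623.40 = 7.4544.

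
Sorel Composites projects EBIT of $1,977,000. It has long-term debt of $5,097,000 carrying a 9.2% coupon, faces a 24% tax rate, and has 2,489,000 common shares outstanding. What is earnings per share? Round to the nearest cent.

Interest = $468,924.00, so EBT = $1,977,000 − $468,924.00 = $1,508,076.00.
Net income = $1,508,076.00 × (1 − 0.24) = $1,146,137.76.
Per share: $1,146,137.76 / 2,489,000 shares = $0.46.

$0.46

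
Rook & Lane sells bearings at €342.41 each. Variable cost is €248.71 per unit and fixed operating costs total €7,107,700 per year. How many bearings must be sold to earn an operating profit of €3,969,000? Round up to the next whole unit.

Each unit contributes €342.41 − €248.71 = €93.70.
Need Q such that Q × €93.70 − €7,107,700 = €3,969,000, i.e. Q = €11,076,700 / €93.70 = 118,214.51 → 118,215.

118,215 bearings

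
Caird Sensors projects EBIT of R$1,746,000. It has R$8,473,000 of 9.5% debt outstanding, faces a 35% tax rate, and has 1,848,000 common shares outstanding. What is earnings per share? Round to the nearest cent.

Pre-tax income = R$1,746,000 − R$804,935.00 = R$941,065.00.
After tax at 35%: net income = R$941,065.00 × 0.65 = R$611,692.25.
Per share: R$611,692.25 / 1,848,000 shares = R$0.33.

R$0.33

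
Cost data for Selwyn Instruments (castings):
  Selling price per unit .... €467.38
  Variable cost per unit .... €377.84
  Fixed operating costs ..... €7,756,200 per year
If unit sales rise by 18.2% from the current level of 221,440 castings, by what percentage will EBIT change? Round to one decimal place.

At 221,440 units, contribution = 221,440 × €89.54 = €19,827,737.60.
Operating income = contribution − fixed costs = €19,827,737.60 − €7,756,200 = €12,071,537.60.
Degree of operating leverage = €19,827,737.60 / €12,071,537.60 = 1.6425.
%ΔEBIT = DOL × %ΔSales = 1.6425 × +18.2% = +29.9%.

+29.9%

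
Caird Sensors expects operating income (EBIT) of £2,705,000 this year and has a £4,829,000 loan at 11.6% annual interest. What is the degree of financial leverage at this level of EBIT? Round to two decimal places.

1.26

Interest = £560,164.00.
DFL = EBIT ÷ (EBIT − I) = £2,705,000 ÷ (£2,705,000 − £560,164.00) = £2,705,000 ÷ £2,144,836.00 = 1.2612.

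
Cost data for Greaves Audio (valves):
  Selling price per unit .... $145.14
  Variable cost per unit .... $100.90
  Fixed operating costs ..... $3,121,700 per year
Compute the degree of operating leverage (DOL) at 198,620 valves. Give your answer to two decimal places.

1.55

Total contribution margin = 198,620 × $44.24 = $8,786,948.80.
EBIT = $8,786,948.80 − $3,121,700 = $5,665,248.80.
DOL = contribution ÷ EBIT = $8,786,948.80 ÷ $5,665,248.80 = 1.5510.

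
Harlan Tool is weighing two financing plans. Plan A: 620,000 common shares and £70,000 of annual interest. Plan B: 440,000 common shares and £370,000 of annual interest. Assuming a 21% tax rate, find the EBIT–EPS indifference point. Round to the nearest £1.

Set EPS_A = EPS_B: (EBIT − £70,000)(1 − 0.21) ÷ 620,000 = (EBIT − £370,000)(1 − 0.21) ÷ 440,000.
Cancelling (1 − t) and cross-multiplying: 440,000·(EBIT − 70,000) = 620,000·(EBIT − 370,000).
Solving, EBIT = (370,000·620,000 − 70,000·440,000) / (620,000 − 440,000) = 198,600,000,000 / 180,000 = 1,103,333.33.

£1,103,333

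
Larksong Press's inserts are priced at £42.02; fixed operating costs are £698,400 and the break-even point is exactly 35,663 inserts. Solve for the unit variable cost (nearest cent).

At break-even, FC = Q × (P − VC), so P − VC = £698,400 ÷ 35,663 = £19.5833.
Variable cost per unit = £42.02 − £19.5833 = £22.44.

£22.44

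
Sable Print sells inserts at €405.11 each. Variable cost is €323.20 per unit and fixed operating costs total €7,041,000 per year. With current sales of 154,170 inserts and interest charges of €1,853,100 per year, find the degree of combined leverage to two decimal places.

At 154,170 units, contribution = 154,170 × €81.91 = €12,628,064.70.
Operating income = contribution − fixed costs = €12,628,064.70 − €7,041,000 = €5,587,064.70. Interest = €1,853,100.00, so EBIT − I = €3,733,964.70.
Degree of total leverage = total CM / (EBIT − interest) = €12,628,064.70 / €3,733,964.70 = 3.3819.

3.38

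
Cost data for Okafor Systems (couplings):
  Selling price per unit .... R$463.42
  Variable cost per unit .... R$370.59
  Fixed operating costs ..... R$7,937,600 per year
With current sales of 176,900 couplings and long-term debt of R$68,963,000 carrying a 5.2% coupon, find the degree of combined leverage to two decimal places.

3.35

Total contribution margin = 176,900 × R$92.83 = R$16,421,627.00.
EBIT = R$16,421,627.00 − R$7,937,600 = R$8,484,027.00. Interest = R$3,586,076.00.
DOL = R$16,421,627.00 ÷ R$8,484,027.00 = 1.9356; DFL = R$8,484,027.00 ÷ R$4,897,951.00 = 1.7322.
DCL = DOL × DFL = 1.9356 × 1.7322 = 3.3528.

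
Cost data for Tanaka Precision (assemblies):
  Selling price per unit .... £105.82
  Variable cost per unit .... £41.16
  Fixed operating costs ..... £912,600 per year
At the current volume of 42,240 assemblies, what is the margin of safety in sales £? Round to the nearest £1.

£2,976,312

Contribution margin per unit = £105.82 − £41.16 = £64.66. Break-even units = £912,600 ÷ £64.66 = 14,113.83; break-even revenue = 14,113.83 × £105.82 = £1,493,525.09.
Current sales = 42,240 × £105.82 = £4,469,836.80.
Margin of safety = £4,469,836.80 − £1,493,525.09 = £2,976,312.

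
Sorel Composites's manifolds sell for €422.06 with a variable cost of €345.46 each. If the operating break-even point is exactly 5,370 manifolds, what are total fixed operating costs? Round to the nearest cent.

Contribution margin per unit = €422.06 − €345.46 = €76.60.
Fixed costs = break-even units × CM = 5,370 × €76.60 = €411,342.00.

€411,342.00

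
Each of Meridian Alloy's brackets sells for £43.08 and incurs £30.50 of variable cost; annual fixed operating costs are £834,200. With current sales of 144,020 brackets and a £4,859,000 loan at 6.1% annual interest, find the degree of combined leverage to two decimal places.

2.66

Contribution at this volume is 144,020 × £12.58 = £1,811,771.60.
Operating income = contribution − fixed costs = £1,811,771.60 − £834,200 = £977,571.60. Interest = £296,399.00.
DOL = £1,811,771.60 ÷ £977,571.60 = 1.8533; DFL = £977,571.60 ÷ £681,172.60 = 1.4351.
Combined leverage = 1.8533 × 1.4351 = 2.6597.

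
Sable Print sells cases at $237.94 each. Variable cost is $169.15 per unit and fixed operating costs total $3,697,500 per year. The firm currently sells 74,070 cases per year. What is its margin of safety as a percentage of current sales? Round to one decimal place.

Each unit contributes $237.94 − $169.15 = $68.79. Break-even units = $3,697,500 ÷ $68.79 = 53,750.55; break-even revenue = 53,750.55 × $237.94 = $12,789,404.71.
Actual sales revenue = 74,070 × $237.94 = $17,624,215.80.
Margin of safety = ($17,624,215.80 − $12,789,404.71) ÷ $17,624,215.80 = 27.4%.

27.4%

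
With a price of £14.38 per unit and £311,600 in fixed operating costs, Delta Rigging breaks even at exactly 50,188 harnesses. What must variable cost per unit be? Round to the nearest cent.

£8.17

Contribution per unit must be FC / Q = £311,600 / 50,188 = £6.2087.
Hence VC = price − CM = £14.38 − £6.2087 = £8.17.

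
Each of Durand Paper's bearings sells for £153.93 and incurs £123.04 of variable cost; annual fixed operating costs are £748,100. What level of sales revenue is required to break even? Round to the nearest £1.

Contribution margin per unit = £153.93 − £123.04 = £30.89, a CM ratio of £30.89 ÷ £153.93 = 0.2007.
Break-even revenue = fixed costs × price ÷ CM = £748,100 × £153.93 ÷ £30.89 = £3,727,907.

£3,727,907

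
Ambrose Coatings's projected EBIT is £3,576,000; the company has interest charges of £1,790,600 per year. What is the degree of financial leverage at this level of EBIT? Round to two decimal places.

Interest = £1,790,600.00.
Degree of financial leverage = EBIT / (EBIT − interest) = £3,576,000 / £1,785,400.00 = 2.0029.

2.00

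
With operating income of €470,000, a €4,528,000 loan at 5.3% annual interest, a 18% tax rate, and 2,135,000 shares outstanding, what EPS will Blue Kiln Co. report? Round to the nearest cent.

Interest = €239,984.00, so EBT = €470,000 − €239,984.00 = €230,016.00.
After tax at 18%: net income = €230,016.00 × 0.82 = €188,613.12.
EPS = €188,613.12 ÷ 2,135,000 = €0.09.

€0.09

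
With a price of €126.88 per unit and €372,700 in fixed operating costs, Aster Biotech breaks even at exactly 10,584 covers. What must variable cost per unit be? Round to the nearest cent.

Contribution per unit must be FC / Q = €372,700 / 10,584 = €35.2135.
Hence VC = price − CM = €126.88 − €35.2135 = €91.67.

€91.67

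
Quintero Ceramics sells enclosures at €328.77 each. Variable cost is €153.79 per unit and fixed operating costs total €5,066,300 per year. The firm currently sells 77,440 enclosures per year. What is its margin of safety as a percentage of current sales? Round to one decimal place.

62.6%

Contribution margin per unit = €328.77 − €153.79 = €174.98. Break-even units = €5,066,300 ÷ €174.98 = 28,953.59; break-even revenue = 28,953.59 × €328.77 = €9,519,073.33.
Current sales = 77,440 × €328.77 = €25,459,948.80.
Margin of safety = (€25,459,948.80 − €9,519,073.33) ÷ €25,459,948.80 = 62.6%.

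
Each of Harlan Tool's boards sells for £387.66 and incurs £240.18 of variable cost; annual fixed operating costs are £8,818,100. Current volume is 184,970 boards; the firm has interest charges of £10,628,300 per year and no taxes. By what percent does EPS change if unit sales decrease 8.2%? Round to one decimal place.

-28.6%

Total contribution margin = 184,970 × £147.48 = £27,279,375.60.
EBIT = £27,279,375.60 − £8,818,100 = £18,461,275.60.
After interest of £10,628,300.00, pre-tax earnings = £7,832,975.60.
Degree of combined leverage = contribution ÷ (EBIT − I) = £27,279,375.60 ÷ £7,832,975.60 = 3.4826.
%ΔEPS = DCL × %ΔSales = 3.4826 × -8.2% = -28.6%.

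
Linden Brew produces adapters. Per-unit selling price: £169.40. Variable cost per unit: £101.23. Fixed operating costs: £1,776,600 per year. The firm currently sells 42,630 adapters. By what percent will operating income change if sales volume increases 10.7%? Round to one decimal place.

+27.5%

Total contribution margin = 42,630 × £68.17 = £2,906,087.10.
Subtracting fixed costs: EBIT = £2,906,087.10 − £1,776,600 = £1,129,487.10.
DOL = contribution ÷ EBIT = £2,906,087.10 ÷ £1,129,487.10 = 2.5729.
Operating income changes by 2.5729 × +10.7% = +27.5%.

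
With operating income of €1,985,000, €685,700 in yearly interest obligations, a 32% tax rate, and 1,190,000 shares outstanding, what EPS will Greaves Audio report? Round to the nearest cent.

€0.74

Pre-tax income = €1,985,000 − €685,700.00 = €1,299,300.00.
After tax at 32%: net income = €1,299,300.00 × 0.68 = €883,524.00.
Per share: €883,524.00 / 1,190,000 shares = €0.74.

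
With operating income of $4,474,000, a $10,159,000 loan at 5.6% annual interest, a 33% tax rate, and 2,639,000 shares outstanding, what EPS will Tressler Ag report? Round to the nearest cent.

Interest = $568,904.00, so EBT = $4,474,000 − $568,904.00 = $3,905,096.00.
Net income = $3,905,096.00 × (1 − 0.33) = $2,616,414.32.
Per share: $2,616,414.32 / 2,639,000 shares = $0.99.

$0.99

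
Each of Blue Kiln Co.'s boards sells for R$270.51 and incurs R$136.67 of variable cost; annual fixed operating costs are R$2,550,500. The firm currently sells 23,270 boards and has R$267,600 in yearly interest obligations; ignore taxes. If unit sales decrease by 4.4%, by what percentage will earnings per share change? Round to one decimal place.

Contribution at this volume is 23,270 × R$133.84 = R$3,114,456.80.
EBIT = R$3,114,456.80 − R$2,550,500 = R$563,956.80.
Interest = R$267,600.00, so EBIT − I = R$296,356.80.
Degree of combined leverage = contribution ÷ (EBIT − I) = R$3,114,456.80 ÷ R$296,356.80 = 10.5091.
%ΔEPS = DCL × %ΔSales = 10.5091 × -4.4% = -46.2%.

-46.2%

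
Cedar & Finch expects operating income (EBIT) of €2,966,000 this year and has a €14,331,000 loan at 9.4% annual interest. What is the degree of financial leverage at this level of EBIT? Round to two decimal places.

1.83

Annual interest charges come to €1,347,114.00.
Degree of financial leverage = EBIT / (EBIT − interest) = €2,966,000 / €1,618,886.00 = 1.8321.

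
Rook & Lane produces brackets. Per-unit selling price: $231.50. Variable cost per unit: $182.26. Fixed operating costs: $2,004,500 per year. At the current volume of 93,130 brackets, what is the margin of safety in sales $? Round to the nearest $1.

$12,135,514

Contribution margin per unit = $231.50 − $182.26 = $49.24. Break-even units = $2,004,500 ÷ $49.24 = 40,708.77; break-even revenue = 40,708.77 × $231.50 = $9,424,081.03.
Current sales = 93,130 × $231.50 = $21,559,595.00.
Margin of safety = $21,559,595.00 − $9,424,081.03 = $12,135,514.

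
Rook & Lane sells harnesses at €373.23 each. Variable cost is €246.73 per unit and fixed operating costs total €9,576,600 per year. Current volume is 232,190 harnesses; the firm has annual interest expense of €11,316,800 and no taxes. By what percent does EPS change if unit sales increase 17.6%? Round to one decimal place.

+61.0%

At 232,190 units, contribution = 232,190 × €126.50 = €29,372,035.00.
EBIT = €29,372,035.00 − €9,576,600 = €19,795,435.00.
After interest of €11,316,800.00, pre-tax earnings = €8,478,635.00.
Degree of combined leverage = contribution ÷ (EBIT − I) = €29,372,035.00 ÷ €8,478,635.00 = 3.4642.
EPS therefore changes by 3.4642 × (+17.6%) = +61.0%.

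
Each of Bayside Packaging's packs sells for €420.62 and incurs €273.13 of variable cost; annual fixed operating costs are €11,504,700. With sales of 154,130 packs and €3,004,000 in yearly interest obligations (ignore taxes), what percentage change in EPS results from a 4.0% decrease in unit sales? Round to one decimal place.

Total contribution margin = 154,130 × €147.49 = €22,732,633.70.
Operating income = contribution − fixed costs = €22,732,633.70 − €11,504,700 = €11,227,933.70.
Interest = €3,004,000.00, so EBIT − I = €8,223,933.70.
DCL = total CM / (EBIT − I) = €22,732,633.70 / €8,223,933.70 = 2.7642.
%ΔEPS = DCL × %ΔSales = 2.7642 × -4.0% = -11.1%.

-11.1%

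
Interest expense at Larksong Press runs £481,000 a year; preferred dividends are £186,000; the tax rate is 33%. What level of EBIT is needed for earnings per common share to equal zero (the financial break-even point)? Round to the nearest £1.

£758,612

Grossing the preferred dividend up to pre-tax terms: £186,000 / (1 − 0.33) = £277,611.94.
EPS = 0 when EBIT covers interest plus the pre-tax preferred burden: £481,000 + £277,611.94 = £758,611.94.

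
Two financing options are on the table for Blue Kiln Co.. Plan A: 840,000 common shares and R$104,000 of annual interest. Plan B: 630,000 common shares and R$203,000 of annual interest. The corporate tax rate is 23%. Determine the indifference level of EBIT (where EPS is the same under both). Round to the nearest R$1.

At indifference, (EBIT − 104,000)(1 − t)/840,000 = (EBIT − 203,000)(1 − t)/630,000.
The (1 − t) factor cancels: (EBIT − 104,000) × 630,000 = (EBIT − 203,000) × 840,000.
Solving, EBIT = (203,000·840,000 − 104,000·630,000) / (840,000 − 630,000) = 105,000,000,000 / 210,000 = 500,000.00.

R$500,000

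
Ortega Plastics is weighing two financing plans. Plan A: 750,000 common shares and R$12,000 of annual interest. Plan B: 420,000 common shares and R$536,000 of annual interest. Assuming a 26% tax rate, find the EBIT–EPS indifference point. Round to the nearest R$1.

At indifference, (EBIT − 12,000)(1 − t)/750,000 = (EBIT − 536,000)(1 − t)/420,000.
Cancelling (1 − t) and cross-multiplying: 420,000·(EBIT − 12,000) = 750,000·(EBIT − 536,000).
EBIT × (750,000 − 420,000) = 536,000 × 750,000 − 12,000 × 420,000 = 396,960,000,000, so EBIT = 396,960,000,000 ÷ 330,000 = 1,202,909.09.

R$1,202,909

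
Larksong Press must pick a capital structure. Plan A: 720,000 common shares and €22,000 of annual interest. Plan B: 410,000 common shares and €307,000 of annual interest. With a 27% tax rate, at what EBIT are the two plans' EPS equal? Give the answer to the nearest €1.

€683,935

At indifference, (EBIT − 22,000)(1 − t)/720,000 = (EBIT − 307,000)(1 − t)/410,000.
The (1 − t) factor cancels: (EBIT − 22,000) × 410,000 = (EBIT − 307,000) × 720,000.
Solving, EBIT = (307,000·720,000 − 22,000·410,000) / (720,000 − 410,000) = 212,020,000,000 / 310,000 = 683,935.48.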